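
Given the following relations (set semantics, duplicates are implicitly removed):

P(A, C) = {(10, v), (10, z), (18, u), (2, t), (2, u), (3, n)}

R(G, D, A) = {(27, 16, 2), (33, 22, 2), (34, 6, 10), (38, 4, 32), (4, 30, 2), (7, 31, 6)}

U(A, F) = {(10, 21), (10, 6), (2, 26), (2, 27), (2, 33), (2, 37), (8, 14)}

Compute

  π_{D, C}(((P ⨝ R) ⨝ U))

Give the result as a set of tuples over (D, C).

Natural join on A: {(10, v, 34, 6), (10, z, 34, 6), (2, t, 27, 16), (2, t, 33, 22), (2, t, 4, 30), (2, u, 27, 16), (2, u, 33, 22), (2, u, 4, 30)}
Natural join on A: {(10, v, 34, 6, 21), (10, v, 34, 6, 6), (10, z, 34, 6, 21), (10, z, 34, 6, 6), (2, t, 27, 16, 26), (2, t, 27, 16, 27), (2, t, 27, 16, 33), (2, t, 27, 16, 37), (2, t, 33, 22, 26), (2, t, 33, 22, 27), (2, t, 33, 22, 33), (2, t, 33, 22, 37), (2, t, 4, 30, 26), (2, t, 4, 30, 27), (2, t, 4, 30, 33), (2, t, 4, 30, 37), (2, u, 27, 16, 26), (2, u, 27, 16, 27), (2, u, 27, 16, 33), (2, u, 27, 16, 37), (2, u, 33, 22, 26), (2, u, 33, 22, 27), (2, u, 33, 22, 33), (2, u, 33, 22, 37), (2, u, 4, 30, 26), (2, u, 4, 30, 27), (2, u, 4, 30, 33), (2, u, 4, 30, 37)}
π_{D, C} gives {(16, t), (16, u), (22, t), (22, u), (30, t), (30, u), (6, v), (6, z)} (20 duplicate(s) eliminated).

{(16, t), (16, u), (22, t), (22, u), (30, t), (30, u), (6, v), (6, z)}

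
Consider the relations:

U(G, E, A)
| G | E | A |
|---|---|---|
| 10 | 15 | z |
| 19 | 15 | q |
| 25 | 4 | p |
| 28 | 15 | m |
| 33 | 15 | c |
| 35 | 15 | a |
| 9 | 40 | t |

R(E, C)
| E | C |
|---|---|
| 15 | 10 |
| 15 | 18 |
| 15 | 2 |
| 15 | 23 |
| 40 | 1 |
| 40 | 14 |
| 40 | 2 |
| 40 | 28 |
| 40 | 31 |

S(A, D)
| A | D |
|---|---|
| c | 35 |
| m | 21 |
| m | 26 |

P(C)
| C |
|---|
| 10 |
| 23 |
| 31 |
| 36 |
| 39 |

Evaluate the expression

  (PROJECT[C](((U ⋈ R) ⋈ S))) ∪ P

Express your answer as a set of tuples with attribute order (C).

Natural join on E: {(10, 15, z, 10), (10, 15, z, 18), (10, 15, z, 2), (10, 15, z, 23), (19, 15, q, 10), (19, 15, q, 18), (19, 15, q, 2), (19, 15, q, 23), (28, 15, m, 10), (28, 15, m, 18), (28, 15, m, 2), (28, 15, m, 23), (33, 15, c, 10), (33, 15, c, 18), (33, 15, c, 2), (33, 15, c, 23), (35, 15, a, 10), (35, 15, a, 18), (35, 15, a, 2), (35, 15, a, 23), (9, 40, t, 1), (9, 40, t, 14), (9, 40, t, 2), (9, 40, t, 28), (9, 40, t, 31)}
Natural join on A: {(28, 15, m, 10, 21), (28, 15, m, 10, 26), (28, 15, m, 18, 21), (28, 15, m, 18, 26), (28, 15, m, 2, 21), (28, 15, m, 2, 26), (28, 15, m, 23, 21), (28, 15, m, 23, 26), (33, 15, c, 10, 35), (33, 15, c, 18, 35), (33, 15, c, 2, 35), (33, 15, c, 23, 35)}
Projecting to C (8 duplicate(s) eliminated): {10, 18, 2, 23}
Union: {10, 18, 2, 23} with {10, 23, 31, 36, 39} → {10, 18, 2, 23, 31, 36, 39}

{10, 18, 2, 23, 31, 36, 39}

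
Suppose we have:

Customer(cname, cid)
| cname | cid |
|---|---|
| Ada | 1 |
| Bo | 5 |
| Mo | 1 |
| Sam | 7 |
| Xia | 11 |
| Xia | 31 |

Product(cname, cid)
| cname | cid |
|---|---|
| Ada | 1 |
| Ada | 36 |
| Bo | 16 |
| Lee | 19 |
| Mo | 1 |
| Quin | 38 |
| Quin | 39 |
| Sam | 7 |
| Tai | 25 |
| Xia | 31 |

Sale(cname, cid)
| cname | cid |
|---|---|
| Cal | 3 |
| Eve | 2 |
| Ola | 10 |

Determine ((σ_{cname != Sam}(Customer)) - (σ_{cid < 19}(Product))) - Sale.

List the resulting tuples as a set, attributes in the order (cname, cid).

{(Bo, 5), (Xia, 11), (Xia, 31)}

σ[cname != Sam]: keep tuples satisfying cname != Sam → {(Ada, 1), (Bo, 5), (Mo, 1), (Xia, 11), (Xia, 31)}
σ[cid < 19]: keep tuples satisfying cid < 19 → {(Ada, 1), (Bo, 16), (Mo, 1), (Sam, 7)}
Set difference of the two operands is {(Bo, 5), (Xia, 11), (Xia, 31)}.
Set difference of the two operands is {(Bo, 5), (Xia, 11), (Xia, 31)}.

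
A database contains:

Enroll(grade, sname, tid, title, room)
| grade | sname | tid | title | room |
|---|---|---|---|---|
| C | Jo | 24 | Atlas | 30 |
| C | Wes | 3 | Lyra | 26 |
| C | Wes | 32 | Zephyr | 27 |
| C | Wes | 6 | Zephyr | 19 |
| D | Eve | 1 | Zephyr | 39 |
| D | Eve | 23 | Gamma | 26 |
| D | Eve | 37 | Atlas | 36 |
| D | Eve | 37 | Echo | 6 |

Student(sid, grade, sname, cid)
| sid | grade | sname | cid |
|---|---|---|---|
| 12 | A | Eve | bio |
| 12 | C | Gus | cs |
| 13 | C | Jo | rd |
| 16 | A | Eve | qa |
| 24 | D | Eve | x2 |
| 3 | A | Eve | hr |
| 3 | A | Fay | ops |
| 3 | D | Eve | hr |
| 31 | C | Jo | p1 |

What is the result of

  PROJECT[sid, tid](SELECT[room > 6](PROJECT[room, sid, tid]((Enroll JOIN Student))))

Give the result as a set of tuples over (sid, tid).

{(13, 24), (24, 1), (24, 23), (24, 37), (3, 1), (3, 23), (3, 37), (31, 24)}

Joining Enroll and Student on grade, sname yields {(C, Jo, 24, Atlas, 30, 13, rd), (C, Jo, 24, Atlas, 30, 31, p1), (D, Eve, 1, Zephyr, 39, 24, x2), (D, Eve, 1, Zephyr, 39, 3, hr), (D, Eve, 23, Gamma, 26, 24, x2), (D, Eve, 23, Gamma, 26, 3, hr), (D, Eve, 37, Atlas, 36, 24, x2), (D, Eve, 37, Atlas, 36, 3, hr), (D, Eve, 37, Echo, 6, 24, x2), (D, Eve, 37, Echo, 6, 3, hr)}.
Keep only column(s) room, sid, tid: {(26, 24, 23), (26, 3, 23), (30, 13, 24), (30, 31, 24), (36, 24, 37), (36, 3, 37), (39, 24, 1), (39, 3, 1), (6, 24, 37), (6, 3, 37)}
σ[room > 6]: keep tuples satisfying room > 6 → {(26, 24, 23), (26, 3, 23), (30, 13, 24), (30, 31, 24), (36, 24, 37), (36, 3, 37), (39, 24, 1), (39, 3, 1)}
Keep only column(s) sid, tid: {(13, 24), (24, 1), (24, 23), (24, 37), (3, 1), (3, 23), (3, 37), (31, 24)}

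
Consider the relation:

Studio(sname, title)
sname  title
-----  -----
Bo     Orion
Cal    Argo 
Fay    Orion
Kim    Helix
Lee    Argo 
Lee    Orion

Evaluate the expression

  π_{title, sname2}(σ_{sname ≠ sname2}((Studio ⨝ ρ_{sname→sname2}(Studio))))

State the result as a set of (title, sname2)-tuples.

{(Argo, Cal), (Argo, Lee), (Orion, Bo), (Orion, Fay), (Orion, Lee)}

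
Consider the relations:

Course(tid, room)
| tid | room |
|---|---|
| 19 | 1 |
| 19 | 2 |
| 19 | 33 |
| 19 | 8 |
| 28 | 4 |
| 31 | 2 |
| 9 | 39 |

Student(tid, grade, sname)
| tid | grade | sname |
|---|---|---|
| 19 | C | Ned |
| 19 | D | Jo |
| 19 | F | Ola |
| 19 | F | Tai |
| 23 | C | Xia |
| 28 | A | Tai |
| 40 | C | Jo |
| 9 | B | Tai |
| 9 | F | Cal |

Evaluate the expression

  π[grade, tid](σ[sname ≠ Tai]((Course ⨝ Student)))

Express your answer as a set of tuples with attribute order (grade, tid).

Course ⋈ Student (natural join on tid): {(19, 1, C, Ned), (19, 1, D, Jo), (19, 1, F, Ola), (19, 1, F, Tai), (19, 2, C, Ned), (19, 2, D, Jo), (19, 2, F, Ola), (19, 2, F, Tai), (19, 33, C, Ned), (19, 33, D, Jo), (19, 33, F, Ola), (19, 33, F, Tai), (19, 8, C, Ned), (19, 8, D, Jo), (19, 8, F, Ola), (19, 8, F, Tai), (28, 4, A, Tai), (9, 39, B, Tai), (9, 39, F, Cal)}
Selection sname ≠ Tai: {(19, 1, C, Ned), (19, 1, D, Jo), (19, 1, F, Ola), (19, 2, C, Ned), (19, 2, D, Jo), (19, 2, F, Ola), (19, 33, C, Ned), (19, 33, D, Jo), (19, 33, F, Ola), (19, 8, C, Ned), (19, 8, D, Jo), (19, 8, F, Ola), (9, 39, F, Cal)}
π[grade, tid]: project onto (grade, tid) (9 duplicate(s) eliminated) → {(C, 19), (D, 19), (F, 19), (F, 9)}

{(C, 19), (D, 19), (F, 19), (F, 9)}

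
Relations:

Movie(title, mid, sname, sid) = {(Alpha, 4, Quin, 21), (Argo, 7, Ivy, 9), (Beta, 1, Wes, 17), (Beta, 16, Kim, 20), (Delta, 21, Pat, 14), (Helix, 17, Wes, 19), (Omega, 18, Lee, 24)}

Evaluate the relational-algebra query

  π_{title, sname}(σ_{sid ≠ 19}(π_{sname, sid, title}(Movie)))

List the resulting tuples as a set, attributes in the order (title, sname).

{(Alpha, Quin), (Argo, Ivy), (Beta, Kim), (Beta, Wes), (Delta, Pat), (Omega, Lee)}

Keep only column(s) sname, sid, title: {(Ivy, 9, Argo), (Kim, 20, Beta), (Lee, 24, Omega), (Pat, 14, Delta), (Quin, 21, Alpha), (Wes, 17, Beta), (Wes, 19, Helix)}
σ[sid ≠ 19]: keep tuples satisfying sid ≠ 19 → {(Ivy, 9, Argo), (Kim, 20, Beta), (Lee, 24, Omega), (Pat, 14, Delta), (Quin, 21, Alpha), (Wes, 17, Beta)}
Keep only column(s) title, sname: {(Alpha, Quin), (Argo, Ivy), (Beta, Kim), (Beta, Wes), (Delta, Pat), (Omega, Lee)}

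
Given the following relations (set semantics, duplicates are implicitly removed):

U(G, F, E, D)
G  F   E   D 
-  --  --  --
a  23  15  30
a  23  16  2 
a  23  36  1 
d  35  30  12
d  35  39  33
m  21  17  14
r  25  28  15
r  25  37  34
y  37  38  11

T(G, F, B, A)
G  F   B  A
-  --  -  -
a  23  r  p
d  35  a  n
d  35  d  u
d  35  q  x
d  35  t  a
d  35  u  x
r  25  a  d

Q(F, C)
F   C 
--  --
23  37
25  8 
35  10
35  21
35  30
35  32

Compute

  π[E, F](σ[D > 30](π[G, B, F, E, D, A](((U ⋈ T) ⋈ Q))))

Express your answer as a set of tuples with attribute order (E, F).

U ⋈ T (natural join on G, F): {(a, 23, 15, 30, r, p), (a, 23, 16, 2, r, p), (a, 23, 36, 1, r, p), (d, 35, 30, 12, a, n), (d, 35, 30, 12, d, u), (d, 35, 30, 12, q, x), (d, 35, 30, 12, t, a), (d, 35, 30, 12, u, x), (d, 35, 39, 33, a, n), (d, 35, 39, 33, d, u), (d, 35, 39, 33, q, x), (d, 35, 39, 33, t, a), (d, 35, 39, 33, u, x), (r, 25, 28, 15, a, d), (r, 25, 37, 34, a, d)}
(U ⋈ T) ⋈ Q (natural join on F): {(a, 23, 15, 30, r, p, 37), (a, 23, 16, 2, r, p, 37), (a, 23, 36, 1, r, p, 37), (d, 35, 30, 12, a, n, 10), (d, 35, 30, 12, a, n, 21), (d, 35, 30, 12, a, n, 30), (d, 35, 30, 12, a, n, 32), (d, 35, 30, 12, d, u, 10), (d, 35, 30, 12, d, u, 21), (d, 35, 30, 12, d, u, 30), (d, 35, 30, 12, d, u, 32), (d, 35, 30, 12, q, x, 10), (d, 35, 30, 12, q, x, 21), (d, 35, 30, 12, q, x, 30), (d, 35, 30, 12, q, x, 32), (d, 35, 30, 12, t, a, 10), (d, 35, 30, 12, t, a, 21), (d, 35, 30, 12, t, a, 30), (d, 35, 30, 12, t, a, 32), (d, 35, 30, 12, u, x, 10), (d, 35, 30, 12, u, x, 21), (d, 35, 30, 12, u, x, 30), (d, 35, 30, 12, u, x, 32), (d, 35, 39, 33, a, n, 10), (d, 35, 39, 33, a, n, 21), (d, 35, 39, 33, a, n, 30), (d, 35, 39, 33, a, n, 32), (d, 35, 39, 33, d, u, 10), (d, 35, 39, 33, d, u, 21), (d, 35, 39, 33, d, u, 30), (d, 35, 39, 33, d, u, 32), (d, 35, 39, 33, q, x, 10), (d, 35, 39, 33, q, x, 21), (d, 35, 39, 33, q, x, 30), (d, 35, 39, 33, q, x, 32), (d, 35, 39, 33, t, a, 10), (d, 35, 39, 33, t, a, 21), (d, 35, 39, 33, t, a, 30), (d, 35, 39, 33, t, a, 32), (d, 35, 39, 33, u, x, 10), (d, 35, 39, 33, u, x, 21), (d, 35, 39, 33, u, x, 30), (d, 35, 39, 33, u, x, 32), (r, 25, 28, 15, a, d, 8), (r, 25, 37, 34, a, d, 8)}
Keep only column(s) G, B, F, E, D, A (30 duplicate(s) eliminated): {(a, r, 23, 15, 30, p), (a, r, 23, 16, 2, p), (a, r, 23, 36, 1, p), (d, a, 35, 30, 12, n), (d, a, 35, 39, 33, n), (d, d, 35, 30, 12, u), (d, d, 35, 39, 33, u), (d, q, 35, 30, 12, x), (d, q, 35, 39, 33, x), (d, t, 35, 30, 12, a), (d, t, 35, 39, 33, a), (d, u, 35, 30, 12, x), (d, u, 35, 39, 33, x), (r, a, 25, 28, 15, d), (r, a, 25, 37, 34, d)}
Filtering on D > 30 leaves {(d, a, 35, 39, 33, n), (d, d, 35, 39, 33, u), (d, q, 35, 39, 33, x), (d, t, 35, 39, 33, a), (d, u, 35, 39, 33, x), (r, a, 25, 37, 34, d)}.
Keep only column(s) E, F (4 duplicate(s) eliminated): {(37, 25), (39, 35)}

{(37, 25), (39, 35)}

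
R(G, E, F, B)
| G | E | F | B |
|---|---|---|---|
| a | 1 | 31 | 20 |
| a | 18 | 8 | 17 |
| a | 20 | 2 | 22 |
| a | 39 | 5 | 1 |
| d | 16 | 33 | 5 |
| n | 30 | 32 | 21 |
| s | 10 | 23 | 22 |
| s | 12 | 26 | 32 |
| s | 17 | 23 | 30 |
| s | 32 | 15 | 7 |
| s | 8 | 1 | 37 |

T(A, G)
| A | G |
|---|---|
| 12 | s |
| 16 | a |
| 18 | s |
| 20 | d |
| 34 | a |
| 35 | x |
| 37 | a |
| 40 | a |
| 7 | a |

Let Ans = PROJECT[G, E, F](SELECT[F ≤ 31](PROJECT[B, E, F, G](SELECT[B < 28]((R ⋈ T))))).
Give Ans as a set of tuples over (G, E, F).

{(a, 1, 31), (a, 18, 8), (a, 20, 2), (a, 39, 5), (s, 10, 23), (s, 32, 15)}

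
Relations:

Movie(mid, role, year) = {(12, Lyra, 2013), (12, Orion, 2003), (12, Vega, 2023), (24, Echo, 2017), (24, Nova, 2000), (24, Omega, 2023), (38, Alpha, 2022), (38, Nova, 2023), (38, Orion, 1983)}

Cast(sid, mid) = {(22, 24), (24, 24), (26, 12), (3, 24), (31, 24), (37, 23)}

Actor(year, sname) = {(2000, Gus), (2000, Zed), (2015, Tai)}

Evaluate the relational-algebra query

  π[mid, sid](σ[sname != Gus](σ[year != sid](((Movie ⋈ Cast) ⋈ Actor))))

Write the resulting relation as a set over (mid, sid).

Natural join on mid: {(12, Lyra, 2013, 26), (12, Orion, 2003, 26), (12, Vega, 2023, 26), (24, Echo, 2017, 22), (24, Echo, 2017, 24), (24, Echo, 2017, 3), (24, Echo, 2017, 31), (24, Nova, 2000, 22), (24, Nova, 2000, 24), (24, Nova, 2000, 3), (24, Nova, 2000, 31), (24, Omega, 2023, 22), (24, Omega, 2023, 24), (24, Omega, 2023, 3), (24, Omega, 2023, 31)}
Natural join on year: {(24, Nova, 2000, 22, Gus), (24, Nova, 2000, 22, Zed), (24, Nova, 2000, 24, Gus), (24, Nova, 2000, 24, Zed), (24, Nova, 2000, 3, Gus), (24, Nova, 2000, 3, Zed), (24, Nova, 2000, 31, Gus), (24, Nova, 2000, 31, Zed)}
σ[year != sid]: keep tuples satisfying year != sid → {(24, Nova, 2000, 22, Gus), (24, Nova, 2000, 22, Zed), (24, Nova, 2000, 24, Gus), (24, Nova, 2000, 24, Zed), (24, Nova, 2000, 3, Gus), (24, Nova, 2000, 3, Zed), (24, Nova, 2000, 31, Gus), (24, Nova, 2000, 31, Zed)}
σ[sname != Gus]: keep tuples satisfying sname != Gus → {(24, Nova, 2000, 22, Zed), (24, Nova, 2000, 24, Zed), (24, Nova, 2000, 3, Zed), (24, Nova, 2000, 31, Zed)}
π[mid, sid]: project onto (mid, sid) → {(24, 22), (24, 24), (24, 3), (24, 31)}

{(24, 22), (24, 24), (24, 3), (24, 31)}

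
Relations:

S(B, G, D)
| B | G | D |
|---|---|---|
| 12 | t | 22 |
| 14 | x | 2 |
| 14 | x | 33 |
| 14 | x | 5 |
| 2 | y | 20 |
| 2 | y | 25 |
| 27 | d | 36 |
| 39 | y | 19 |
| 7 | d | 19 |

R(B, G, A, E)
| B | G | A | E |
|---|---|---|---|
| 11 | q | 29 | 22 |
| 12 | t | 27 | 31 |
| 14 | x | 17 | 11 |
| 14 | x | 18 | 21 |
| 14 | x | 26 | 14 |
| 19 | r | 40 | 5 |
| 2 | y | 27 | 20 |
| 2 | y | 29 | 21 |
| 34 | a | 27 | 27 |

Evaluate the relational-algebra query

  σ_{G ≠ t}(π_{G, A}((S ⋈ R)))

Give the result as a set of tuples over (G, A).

{(x, 17), (x, 18), (x, 26), (y, 27), (y, 29)}

S ⋈ R (natural join on B, G): {(12, t, 22, 27, 31), (14, x, 2, 17, 11), (14, x, 2, 18, 21), (14, x, 2, 26, 14), (14, x, 33, 17, 11), (14, x, 33, 18, 21), (14, x, 33, 26, 14), (14, x, 5, 17, 11), (14, x, 5, 18, 21), (14, x, 5, 26, 14), (2, y, 20, 27, 20), (2, y, 20, 29, 21), (2, y, 25, 27, 20), (2, y, 25, 29, 21)}
π[G, A]: project onto (G, A) (8 duplicate(s) eliminated) → {(t, 27), (x, 17), (x, 18), (x, 26), (y, 27), (y, 29)}
Selection G ≠ t: {(x, 17), (x, 18), (x, 26), (y, 27), (y, 29)}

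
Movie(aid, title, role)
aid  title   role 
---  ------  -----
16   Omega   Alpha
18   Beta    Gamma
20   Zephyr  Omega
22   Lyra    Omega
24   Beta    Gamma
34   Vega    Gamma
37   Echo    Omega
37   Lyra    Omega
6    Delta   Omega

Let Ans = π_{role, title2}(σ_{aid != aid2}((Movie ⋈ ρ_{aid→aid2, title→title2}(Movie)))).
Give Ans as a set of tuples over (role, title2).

ρ[aid→aid2, title→title2]: schema becomes (aid2, title2, role); tuples unchanged.
Natural join on role: {(16, Omega, Alpha, 16, Omega), (18, Beta, Gamma, 18, Beta), (18, Beta, Gamma, 24, Beta), (18, Beta, Gamma, 34, Vega), (20, Zephyr, Omega, 20, Zephyr), (20, Zephyr, Omega, 22, Lyra), (20, Zephyr, Omega, 37, Echo), (20, Zephyr, Omega, 37, Lyra), (20, Zephyr, Omega, 6, Delta), (22, Lyra, Omega, 20, Zephyr), (22, Lyra, Omega, 22, Lyra), (22, Lyra, Omega, 37, Echo), (22, Lyra, Omega, 37, Lyra), (22, Lyra, Omega, 6, Delta), (24, Beta, Gamma, 18, Beta), (24, Beta, Gamma, 24, Beta), (24, Beta, Gamma, 34, Vega), (34, Vega, Gamma, 18, Beta), (34, Vega, Gamma, 24, Beta), (34, Vega, Gamma, 34, Vega), (37, Echo, Omega, 20, Zephyr), (37, Echo, Omega, 22, Lyra), (37, Echo, Omega, 37, Echo), (37, Echo, Omega, 37, Lyra), (37, Echo, Omega, 6, Delta), (37, Lyra, Omega, 20, Zephyr), (37, Lyra, Omega, 22, Lyra), (37, Lyra, Omega, 37, Echo), (37, Lyra, Omega, 37, Lyra), (37, Lyra, Omega, 6, Delta), (6, Delta, Omega, 20, Zephyr), (6, Delta, Omega, 22, Lyra), (6, Delta, Omega, 37, Echo), (6, Delta, Omega, 37, Lyra), (6, Delta, Omega, 6, Delta)}
Selection aid != aid2: {(18, Beta, Gamma, 24, Beta), (18, Beta, Gamma, 34, Vega), (20, Zephyr, Omega, 22, Lyra), (20, Zephyr, Omega, 37, Echo), (20, Zephyr, Omega, 37, Lyra), (20, Zephyr, Omega, 6, Delta), (22, Lyra, Omega, 20, Zephyr), (22, Lyra, Omega, 37, Echo), (22, Lyra, Omega, 37, Lyra), (22, Lyra, Omega, 6, Delta), (24, Beta, Gamma, 18, Beta), (24, Beta, Gamma, 34, Vega), (34, Vega, Gamma, 18, Beta), (34, Vega, Gamma, 24, Beta), (37, Echo, Omega, 20, Zephyr), (37, Echo, Omega, 22, Lyra), (37, Echo, Omega, 6, Delta), (37, Lyra, Omega, 20, Zephyr), (37, Lyra, Omega, 22, Lyra), (37, Lyra, Omega, 6, Delta), (6, Delta, Omega, 20, Zephyr), (6, Delta, Omega, 22, Lyra), (6, Delta, Omega, 37, Echo), (6, Delta, Omega, 37, Lyra)}
Projecting to role, title2 (18 duplicate(s) eliminated): {(Gamma, Beta), (Gamma, Vega), (Omega, Delta), (Omega, Echo), (Omega, Lyra), (Omega, Zephyr)}

{(Gamma, Beta), (Gamma, Vega), (Omega, Delta), (Omega, Echo), (Omega, Lyra), (Omega, Zephyr)}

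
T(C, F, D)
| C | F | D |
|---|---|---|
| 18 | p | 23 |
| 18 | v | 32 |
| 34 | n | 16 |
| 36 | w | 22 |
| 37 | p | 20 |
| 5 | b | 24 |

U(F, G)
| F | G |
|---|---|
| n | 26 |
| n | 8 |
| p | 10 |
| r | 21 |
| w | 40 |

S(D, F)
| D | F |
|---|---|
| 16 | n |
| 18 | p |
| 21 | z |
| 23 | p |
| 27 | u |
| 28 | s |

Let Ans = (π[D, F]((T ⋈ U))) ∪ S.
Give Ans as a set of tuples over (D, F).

T ⋈ U (natural join on F): {(18, p, 23, 10), (34, n, 16, 26), (34, n, 16, 8), (36, w, 22, 40), (37, p, 20, 10)}
π[D, F]: project onto (D, F) (1 duplicate(s) eliminated) → {(16, n), (20, p), (22, w), (23, p)}
Set union of the two operands is {(16, n), (18, p), (20, p), (21, z), (22, w), (23, p), (27, u), (28, s)}.

{(16, n), (18, p), (20, p), (21, z), (22, w), (23, p), (27, u), (28, s)}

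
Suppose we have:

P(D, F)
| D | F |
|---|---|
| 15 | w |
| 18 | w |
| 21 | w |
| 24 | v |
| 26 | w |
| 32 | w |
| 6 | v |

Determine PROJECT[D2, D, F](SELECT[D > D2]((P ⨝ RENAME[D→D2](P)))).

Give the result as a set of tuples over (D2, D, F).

ρ[D→D2]: schema becomes (D2, F); tuples unchanged.
Natural join on F: {(15, w, 15), (15, w, 18), (15, w, 21), (15, w, 26), (15, w, 32), (18, w, 15), (18, w, 18), (18, w, 21), (18, w, 26), (18, w, 32), (21, w, 15), (21, w, 18), (21, w, 21), (21, w, 26), (21, w, 32), (24, v, 24), (24, v, 6), (26, w, 15), (26, w, 18), (26, w, 21), (26, w, 26), (26, w, 32), (32, w, 15), (32, w, 18), (32, w, 21), (32, w, 26), (32, w, 32), (6, v, 24), (6, v, 6)}
σ[D > D2]: keep tuples satisfying D > D2 → {(18, w, 15), (21, w, 15), (21, w, 18), (24, v, 6), (26, w, 15), (26, w, 18), (26, w, 21), (32, w, 15), (32, w, 18), (32, w, 21), (32, w, 26)}
π[D2, D, F]: project onto (D2, D, F) → {(15, 18, w), (15, 21, w), (15, 26, w), (15, 32, w), (18, 21, w), (18, 26, w), (18, 32, w), (21, 26, w), (21, 32, w), (26, 32, w), (6, 24, v)}

{(15, 18, w), (15, 21, w), (15, 26, w), (15, 32, w), (18, 21, w), (18, 26, w), (18, 32, w), (21, 26, w), (21, 32, w), (26, 32, w), (6, 24, v)}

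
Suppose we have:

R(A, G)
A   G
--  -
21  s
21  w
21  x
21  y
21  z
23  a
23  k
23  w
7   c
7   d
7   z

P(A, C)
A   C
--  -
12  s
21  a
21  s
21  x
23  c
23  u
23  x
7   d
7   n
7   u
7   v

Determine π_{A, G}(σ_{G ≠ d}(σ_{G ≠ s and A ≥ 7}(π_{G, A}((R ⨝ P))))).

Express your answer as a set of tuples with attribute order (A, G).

Joining R and P on A yields {(21, s, a), (21, s, s), (21, s, x), (21, w, a), (21, w, s), (21, w, x), (21, x, a), (21, x, s), (21, x, x), (21, y, a), (21, y, s), (21, y, x), (21, z, a), (21, z, s), (21, z, x), (23, a, c), (23, a, u), (23, a, x), (23, k, c), (23, k, u), (23, k, x), (23, w, c), (23, w, u), (23, w, x), (7, c, d), (7, c, n), (7, c, u), (7, c, v), (7, d, d), (7, d, n), (7, d, u), (7, d, v), (7, z, d), (7, z, n), (7, z, u), (7, z, v)}.
π_{G, A} gives {(a, 23), (c, 7), (d, 7), (k, 23), (s, 21), (w, 21), (w, 23), (x, 21), (y, 21), (z, 21), (z, 7)} (25 duplicate(s) eliminated).
Apply σ_{G ≠ s and A ≥ 7}; surviving tuples: {(a, 23), (c, 7), (d, 7), (k, 23), (w, 21), (w, 23), (x, 21), (y, 21), (z, 21), (z, 7)}
Apply σ_{G ≠ d}; surviving tuples: {(a, 23), (c, 7), (k, 23), (w, 21), (w, 23), (x, 21), (y, 21), (z, 21), (z, 7)}
π_{A, G} gives {(21, w), (21, x), (21, y), (21, z), (23, a), (23, k), (23, w), (7, c), (7, z)}.

{(21, w), (21, x), (21, y), (21, z), (23, a), (23, k), (23, w), (7, c), (7, z)}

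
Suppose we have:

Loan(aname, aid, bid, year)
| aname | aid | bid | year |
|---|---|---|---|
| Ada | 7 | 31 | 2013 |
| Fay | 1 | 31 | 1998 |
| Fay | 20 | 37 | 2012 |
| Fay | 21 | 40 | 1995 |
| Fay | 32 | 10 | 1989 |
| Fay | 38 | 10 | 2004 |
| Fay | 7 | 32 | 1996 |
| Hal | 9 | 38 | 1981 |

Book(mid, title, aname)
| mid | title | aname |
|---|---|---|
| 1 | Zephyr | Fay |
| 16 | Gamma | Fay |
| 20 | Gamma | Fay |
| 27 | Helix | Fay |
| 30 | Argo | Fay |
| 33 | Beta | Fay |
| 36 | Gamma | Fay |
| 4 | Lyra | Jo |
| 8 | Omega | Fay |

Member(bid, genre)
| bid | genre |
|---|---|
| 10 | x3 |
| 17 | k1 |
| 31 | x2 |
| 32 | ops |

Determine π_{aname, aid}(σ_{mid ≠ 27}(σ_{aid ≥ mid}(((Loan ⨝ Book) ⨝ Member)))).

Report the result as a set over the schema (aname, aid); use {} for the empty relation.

{(Fay, 1), (Fay, 32), (Fay, 38), (Fay, 7)}

Loan ⋈ Book (natural join on aname): {(Fay, 1, 31, 1998, 1, Zephyr), (Fay, 1, 31, 1998, 16, Gamma), (Fay, 1, 31, 1998, 20, Gamma), (Fay, 1, 31, 1998, 27, Helix), (Fay, 1, 31, 1998, 30, Argo), (Fay, 1, 31, 1998, 33, Beta), (Fay, 1, 31, 1998, 36, Gamma), (Fay, 1, 31, 1998, 8, Omega), (Fay, 20, 37, 2012, 1, Zephyr), (Fay, 20, 37, 2012, 16, Gamma), (Fay, 20, 37, 2012, 20, Gamma), (Fay, 20, 37, 2012, 27, Helix), (Fay, 20, 37, 2012, 30, Argo), (Fay, 20, 37, 2012, 33, Beta), (Fay, 20, 37, 2012, 36, Gamma), (Fay, 20, 37, 2012, 8, Omega), (Fay, 21, 40, 1995, 1, Zephyr), (Fay, 21, 40, 1995, 16, Gamma), (Fay, 21, 40, 1995, 20, Gamma), (Fay, 21, 40, 1995, 27, Helix), (Fay, 21, 40, 1995, 30, Argo), (Fay, 21, 40, 1995, 33, Beta), (Fay, 21, 40, 1995, 36, Gamma), (Fay, 21, 40, 1995, 8, Omega), (Fay, 32, 10, 1989, 1, Zephyr), (Fay, 32, 10, 1989, 16, Gamma), (Fay, 32, 10, 1989, 20, Gamma), (Fay, 32, 10, 1989, 27, Helix), (Fay, 32, 10, 1989, 30, Argo), (Fay, 32, 10, 1989, 33, Beta), (Fay, 32, 10, 1989, 36, Gamma), (Fay, 32, 10, 1989, 8, Omega), (Fay, 38, 10, 2004, 1, Zephyr), (Fay, 38, 10, 2004, 16, Gamma), (Fay, 38, 10, 2004, 20, Gamma), (Fay, 38, 10, 2004, 27, Helix), (Fay, 38, 10, 2004, 30, Argo), (Fay, 38, 10, 2004, 33, Beta), (Fay, 38, 10, 2004, 36, Gamma), (Fay, 38, 10, 2004, 8, Omega), (Fay, 7, 32, 1996, 1, Zephyr), (Fay, 7, 32, 1996, 16, Gamma), (Fay, 7, 32, 1996, 20, Gamma), (Fay, 7, 32, 1996, 27, Helix), (Fay, 7, 32, 1996, 30, Argo), (Fay, 7, 32, 1996, 33, Beta), (Fay, 7, 32, 1996, 36, Gamma), (Fay, 7, 32, 1996, 8, Omega)}
(Loan ⨝ Book) ⋈ Member (natural join on bid): {(Fay, 1, 31, 1998, 1, Zephyr, x2), (Fay, 1, 31, 1998, 16, Gamma, x2), (Fay, 1, 31, 1998, 20, Gamma, x2), (Fay, 1, 31, 1998, 27, Helix, x2), (Fay, 1, 31, 1998, 30, Argo, x2), (Fay, 1, 31, 1998, 33, Beta, x2), (Fay, 1, 31, 1998, 36, Gamma, x2), (Fay, 1, 31, 1998, 8, Omega, x2), (Fay, 32, 10, 1989, 1, Zephyr, x3), (Fay, 32, 10, 1989, 16, Gamma, x3), (Fay, 32, 10, 1989, 20, Gamma, x3), (Fay, 32, 10, 1989, 27, Helix, x3), (Fay, 32, 10, 1989, 30, Argo, x3), (Fay, 32, 10, 1989, 33, Beta, x3), (Fay, 32, 10, 1989, 36, Gamma, x3), (Fay, 32, 10, 1989, 8, Omega, x3), (Fay, 38, 10, 2004, 1, Zephyr, x3), (Fay, 38, 10, 2004, 16, Gamma, x3), (Fay, 38, 10, 2004, 20, Gamma, x3), (Fay, 38, 10, 2004, 27, Helix, x3), (Fay, 38, 10, 2004, 30, Argo, x3), (Fay, 38, 10, 2004, 33, Beta, x3), (Fay, 38, 10, 2004, 36, Gamma, x3), (Fay, 38, 10, 2004, 8, Omega, x3), (Fay, 7, 32, 1996, 1, Zephyr, ops), (Fay, 7, 32, 1996, 16, Gamma, ops), (Fay, 7, 32, 1996, 20, Gamma, ops), (Fay, 7, 32, 1996, 27, Helix, ops), (Fay, 7, 32, 1996, 30, Argo, ops), (Fay, 7, 32, 1996, 33, Beta, ops), (Fay, 7, 32, 1996, 36, Gamma, ops), (Fay, 7, 32, 1996, 8, Omega, ops)}
Selection aid ≥ mid: {(Fay, 1, 31, 1998, 1, Zephyr, x2), (Fay, 32, 10, 1989, 1, Zephyr, x3), (Fay, 32, 10, 1989, 16, Gamma, x3), (Fay, 32, 10, 1989, 20, Gamma, x3), (Fay, 32, 10, 1989, 27, Helix, x3), (Fay, 32, 10, 1989, 30, Argo, x3), (Fay, 32, 10, 1989, 8, Omega, x3), (Fay, 38, 10, 2004, 1, Zephyr, x3), (Fay, 38, 10, 2004, 16, Gamma, x3), (Fay, 38, 10, 2004, 20, Gamma, x3), (Fay, 38, 10, 2004, 27, Helix, x3), (Fay, 38, 10, 2004, 30, Argo, x3), (Fay, 38, 10, 2004, 33, Beta, x3), (Fay, 38, 10, 2004, 36, Gamma, x3), (Fay, 38, 10, 2004, 8, Omega, x3), (Fay, 7, 32, 1996, 1, Zephyr, ops)}
Selection mid ≠ 27: {(Fay, 1, 31, 1998, 1, Zephyr, x2), (Fay, 32, 10, 1989, 1, Zephyr, x3), (Fay, 32, 10, 1989, 16, Gamma, x3), (Fay, 32, 10, 1989, 20, Gamma, x3), (Fay, 32, 10, 1989, 30, Argo, x3), (Fay, 32, 10, 1989, 8, Omega, x3), (Fay, 38, 10, 2004, 1, Zephyr, x3), (Fay, 38, 10, 2004, 16, Gamma, x3), (Fay, 38, 10, 2004, 20, Gamma, x3), (Fay, 38, 10, 2004, 30, Argo, x3), (Fay, 38, 10, 2004, 33, Beta, x3), (Fay, 38, 10, 2004, 36, Gamma, x3), (Fay, 38, 10, 2004, 8, Omega, x3), (Fay, 7, 32, 1996, 1, Zephyr, ops)}
Projecting to aname, aid (10 duplicate(s) eliminated): {(Fay, 1), (Fay, 32), (Fay, 38), (Fay, 7)}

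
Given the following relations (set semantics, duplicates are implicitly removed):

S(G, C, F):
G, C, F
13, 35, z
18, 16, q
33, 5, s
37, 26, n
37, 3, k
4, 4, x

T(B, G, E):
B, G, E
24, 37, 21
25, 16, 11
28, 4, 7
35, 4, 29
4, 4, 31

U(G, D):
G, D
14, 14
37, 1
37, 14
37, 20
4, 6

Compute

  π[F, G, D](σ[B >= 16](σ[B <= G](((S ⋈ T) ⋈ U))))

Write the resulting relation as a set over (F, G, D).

Natural join on G: {(37, 26, n, 24, 21), (37, 3, k, 24, 21), (4, 4, x, 28, 7), (4, 4, x, 35, 29), (4, 4, x, 4, 31)}
Natural join on G: {(37, 26, n, 24, 21, 1), (37, 26, n, 24, 21, 14), (37, 26, n, 24, 21, 20), (37, 3, k, 24, 21, 1), (37, 3, k, 24, 21, 14), (37, 3, k, 24, 21, 20), (4, 4, x, 28, 7, 6), (4, 4, x, 35, 29, 6), (4, 4, x, 4, 31, 6)}
Filtering on B <= G leaves {(37, 26, n, 24, 21, 1), (37, 26, n, 24, 21, 14), (37, 26, n, 24, 21, 20), (37, 3, k, 24, 21, 1), (37, 3, k, 24, 21, 14), (37, 3, k, 24, 21, 20), (4, 4, x, 4, 31, 6)}.
Filtering on B >= 16 leaves {(37, 26, n, 24, 21, 1), (37, 26, n, 24, 21, 14), (37, 26, n, 24, 21, 20), (37, 3, k, 24, 21, 1), (37, 3, k, 24, 21, 14), (37, 3, k, 24, 21, 20)}.
π_{F, G, D} gives {(k, 37, 1), (k, 37, 14), (k, 37, 20), (n, 37, 1), (n, 37, 14), (n, 37, 20)}.

{(k, 37, 1), (k, 37, 14), (k, 37, 20), (n, 37, 1), (n, 37, 14), (n, 37, 20)}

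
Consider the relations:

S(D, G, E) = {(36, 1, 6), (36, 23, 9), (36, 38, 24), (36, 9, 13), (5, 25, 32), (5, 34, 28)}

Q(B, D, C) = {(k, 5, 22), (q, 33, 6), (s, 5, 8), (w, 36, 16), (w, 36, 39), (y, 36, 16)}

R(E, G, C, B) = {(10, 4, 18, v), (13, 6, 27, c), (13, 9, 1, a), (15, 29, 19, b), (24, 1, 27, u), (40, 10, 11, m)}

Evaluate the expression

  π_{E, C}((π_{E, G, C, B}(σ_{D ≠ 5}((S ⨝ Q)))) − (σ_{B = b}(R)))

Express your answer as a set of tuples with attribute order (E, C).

{(13, 16), (13, 39), (24, 16), (24, 39), (6, 16), (6, 39), (9, 16), (9, 39)}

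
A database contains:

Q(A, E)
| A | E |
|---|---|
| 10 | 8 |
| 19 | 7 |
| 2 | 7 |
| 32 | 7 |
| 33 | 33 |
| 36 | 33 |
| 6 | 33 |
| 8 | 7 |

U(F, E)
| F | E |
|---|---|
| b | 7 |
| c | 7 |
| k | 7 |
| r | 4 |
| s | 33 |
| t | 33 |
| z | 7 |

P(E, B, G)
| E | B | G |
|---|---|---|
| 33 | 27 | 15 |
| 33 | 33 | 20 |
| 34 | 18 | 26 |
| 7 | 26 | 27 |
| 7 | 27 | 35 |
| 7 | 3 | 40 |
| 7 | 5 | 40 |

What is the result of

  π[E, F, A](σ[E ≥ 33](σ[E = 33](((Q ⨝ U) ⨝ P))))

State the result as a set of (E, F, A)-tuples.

Joining Q and U on E yields {(19, 7, b), (19, 7, c), (19, 7, k), (19, 7, z), (2, 7, b), (2, 7, c), (2, 7, k), (2, 7, z), (32, 7, b), (32, 7, c), (32, 7, k), (32, 7, z), (33, 33, s), (33, 33, t), (36, 33, s), (36, 33, t), (6, 33, s), (6, 33, t), (8, 7, b), (8, 7, c), (8, 7, k), (8, 7, z)}.
Joining (Q ⨝ U) and P on E yields {(19, 7, b, 26, 27), (19, 7, b, 27, 35), (19, 7, b, 3, 40), (19, 7, b, 5, 40), (19, 7, c, 26, 27), (19, 7, c, 27, 35), (19, 7, c, 3, 40), (19, 7, c, 5, 40), (19, 7, k, 26, 27), (19, 7, k, 27, 35), (19, 7, k, 3, 40), (19, 7, k, 5, 40), (19, 7, z, 26, 27), (19, 7, z, 27, 35), (19, 7, z, 3, 40), (19, 7, z, 5, 40), (2, 7, b, 26, 27), (2, 7, b, 27, 35), (2, 7, b, 3, 40), (2, 7, b, 5, 40), (2, 7, c, 26, 27), (2, 7, c, 27, 35), (2, 7, c, 3, 40), (2, 7, c, 5, 40), (2, 7, k, 26, 27), (2, 7, k, 27, 35), (2, 7, k, 3, 40), (2, 7, k, 5, 40), (2, 7, z, 26, 27), (2, 7, z, 27, 35), (2, 7, z, 3, 40), (2, 7, z, 5, 40), (32, 7, b, 26, 27), (32, 7, b, 27, 35), (32, 7, b, 3, 40), (32, 7, b, 5, 40), (32, 7, c, 26, 27), (32, 7, c, 27, 35), (32, 7, c, 3, 40), (32, 7, c, 5, 40), (32, 7, k, 26, 27), (32, 7, k, 27, 35), (32, 7, k, 3, 40), (32, 7, k, 5, 40), (32, 7, z, 26, 27), (32, 7, z, 27, 35), (32, 7, z, 3, 40), (32, 7, z, 5, 40), (33, 33, s, 27, 15), (33, 33, s, 33, 20), (33, 33, t, 27, 15), (33, 33, t, 33, 20), (36, 33, s, 27, 15), (36, 33, s, 33, 20), (36, 33, t, 27, 15), (36, 33, t, 33, 20), (6, 33, s, 27, 15), (6, 33, s, 33, 20), (6, 33, t, 27, 15), (6, 33, t, 33, 20), (8, 7, b, 26, 27), (8, 7, b, 27, 35), (8, 7, b, 3, 40), (8, 7, b, 5, 40), (8, 7, c, 26, 27), (8, 7, c, 27, 35), (8, 7, c, 3, 40), (8, 7, c, 5, 40), (8, 7, k, 26, 27), (8, 7, k, 27, 35), (8, 7, k, 3, 40), (8, 7, k, 5, 40), (8, 7, z, 26, 27), (8, 7, z, 27, 35), (8, 7, z, 3, 40), (8, 7, z, 5, 40)}.
σ[E = 33]: keep tuples satisfying E = 33 → {(33, 33, s, 27, 15), (33, 33, s, 33, 20), (33, 33, t, 27, 15), (33, 33, t, 33, 20), (36, 33, s, 27, 15), (36, 33, s, 33, 20), (36, 33, t, 27, 15), (36, 33, t, 33, 20), (6, 33, s, 27, 15), (6, 33, s, 33, 20), (6, 33, t, 27, 15), (6, 33, t, 33, 20)}
σ[E ≥ 33]: keep tuples satisfying E ≥ 33 → {(33, 33, s, 27, 15), (33, 33, s, 33, 20), (33, 33, t, 27, 15), (33, 33, t, 33, 20), (36, 33, s, 27, 15), (36, 33, s, 33, 20), (36, 33, t, 27, 15), (36, 33, t, 33, 20), (6, 33, s, 27, 15), (6, 33, s, 33, 20), (6, 33, t, 27, 15), (6, 33, t, 33, 20)}
π[E, F, A]: project onto (E, F, A) (6 duplicate(s) eliminated) → {(33, s, 33), (33, s, 36), (33, s, 6), (33, t, 33), (33, t, 36), (33, t, 6)}

{(33, s, 33), (33, s, 36), (33, s, 6), (33, t, 33), (33, t, 36), (33, t, 6)}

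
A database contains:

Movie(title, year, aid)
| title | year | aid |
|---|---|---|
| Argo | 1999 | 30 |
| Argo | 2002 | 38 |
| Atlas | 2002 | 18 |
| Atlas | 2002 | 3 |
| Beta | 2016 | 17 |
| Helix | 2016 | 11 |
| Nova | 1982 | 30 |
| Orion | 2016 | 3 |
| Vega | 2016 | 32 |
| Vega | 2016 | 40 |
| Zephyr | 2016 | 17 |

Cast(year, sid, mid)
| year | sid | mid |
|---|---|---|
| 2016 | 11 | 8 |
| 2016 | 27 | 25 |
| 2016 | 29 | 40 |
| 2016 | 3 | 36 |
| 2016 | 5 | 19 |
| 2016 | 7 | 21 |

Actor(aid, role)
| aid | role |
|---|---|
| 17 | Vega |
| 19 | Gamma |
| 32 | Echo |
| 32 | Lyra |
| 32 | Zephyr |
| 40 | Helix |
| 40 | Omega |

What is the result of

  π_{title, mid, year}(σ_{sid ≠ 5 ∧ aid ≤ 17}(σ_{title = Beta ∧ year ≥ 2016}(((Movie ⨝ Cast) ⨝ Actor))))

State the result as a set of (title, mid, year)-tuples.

{(Beta, 21, 2016), (Beta, 25, 2016), (Beta, 36, 2016), (Beta, 40, 2016), (Beta, 8, 2016)}

Joining Movie and Cast on year yields {(Beta, 2016, 17, 11, 8), (Beta, 2016, 17, 27, 25), (Beta, 2016, 17, 29, 40), (Beta, 2016, 17, 3, 36), (Beta, 2016, 17, 5, 19), (Beta, 2016, 17, 7, 21), (Helix, 2016, 11, 11, 8), (Helix, 2016, 11, 27, 25), (Helix, 2016, 11, 29, 40), (Helix, 2016, 11, 3, 36), (Helix, 2016, 11, 5, 19), (Helix, 2016, 11, 7, 21), (Orion, 2016, 3, 11, 8), (Orion, 2016, 3, 27, 25), (Orion, 2016, 3, 29, 40), (Orion, 2016, 3, 3, 36), (Orion, 2016, 3, 5, 19), (Orion, 2016, 3, 7, 21), (Vega, 2016, 32, 11, 8), (Vega, 2016, 32, 27, 25), (Vega, 2016, 32, 29, 40), (Vega, 2016, 32, 3, 36), (Vega, 2016, 32, 5, 19), (Vega, 2016, 32, 7, 21), (Vega, 2016, 40, 11, 8), (Vega, 2016, 40, 27, 25), (Vega, 2016, 40, 29, 40), (Vega, 2016, 40, 3, 36), (Vega, 2016, 40, 5, 19), (Vega, 2016, 40, 7, 21), (Zephyr, 2016, 17, 11, 8), (Zephyr, 2016, 17, 27, 25), (Zephyr, 2016, 17, 29, 40), (Zephyr, 2016, 17, 3, 36), (Zephyr, 2016, 17, 5, 19), (Zephyr, 2016, 17, 7, 21)}.
Joining (Movie ⨝ Cast) and Actor on aid yields {(Beta, 2016, 17, 11, 8, Vega), (Beta, 2016, 17, 27, 25, Vega), (Beta, 2016, 17, 29, 40, Vega), (Beta, 2016, 17, 3, 36, Vega), (Beta, 2016, 17, 5, 19, Vega), (Beta, 2016, 17, 7, 21, Vega), (Vega, 2016, 32, 11, 8, Echo), (Vega, 2016, 32, 11, 8, Lyra), (Vega, 2016, 32, 11, 8, Zephyr), (Vega, 2016, 32, 27, 25, Echo), (Vega, 2016, 32, 27, 25, Lyra), (Vega, 2016, 32, 27, 25, Zephyr), (Vega, 2016, 32, 29, 40, Echo), (Vega, 2016, 32, 29, 40, Lyra), (Vega, 2016, 32, 29, 40, Zephyr), (Vega, 2016, 32, 3, 36, Echo), (Vega, 2016, 32, 3, 36, Lyra), (Vega, 2016, 32, 3, 36, Zephyr), (Vega, 2016, 32, 5, 19, Echo), (Vega, 2016, 32, 5, 19, Lyra), (Vega, 2016, 32, 5, 19, Zephyr), (Vega, 2016, 32, 7, 21, Echo), (Vega, 2016, 32, 7, 21, Lyra), (Vega, 2016, 32, 7, 21, Zephyr), (Vega, 2016, 40, 11, 8, Helix), (Vega, 2016, 40, 11, 8, Omega), (Vega, 2016, 40, 27, 25, Helix), (Vega, 2016, 40, 27, 25, Omega), (Vega, 2016, 40, 29, 40, Helix), (Vega, 2016, 40, 29, 40, Omega), (Vega, 2016, 40, 3, 36, Helix), (Vega, 2016, 40, 3, 36, Omega), (Vega, 2016, 40, 5, 19, Helix), (Vega, 2016, 40, 5, 19, Omega), (Vega, 2016, 40, 7, 21, Helix), (Vega, 2016, 40, 7, 21, Omega), (Zephyr, 2016, 17, 11, 8, Vega), (Zephyr, 2016, 17, 27, 25, Vega), (Zephyr, 2016, 17, 29, 40, Vega), (Zephyr, 2016, 17, 3, 36, Vega), (Zephyr, 2016, 17, 5, 19, Vega), (Zephyr, 2016, 17, 7, 21, Vega)}.
Apply σ_{title = Beta ∧ year ≥ 2016}; surviving tuples: {(Beta, 2016, 17, 11, 8, Vega), (Beta, 2016, 17, 27, 25, Vega), (Beta, 2016, 17, 29, 40, Vega), (Beta, 2016, 17, 3, 36, Vega), (Beta, 2016, 17, 5, 19, Vega), (Beta, 2016, 17, 7, 21, Vega)}
Apply σ_{sid ≠ 5 ∧ aid ≤ 17}; surviving tuples: {(Beta, 2016, 17, 11, 8, Vega), (Beta, 2016, 17, 27, 25, Vega), (Beta, 2016, 17, 29, 40, Vega), (Beta, 2016, 17, 3, 36, Vega), (Beta, 2016, 17, 7, 21, Vega)}
π[title, mid, year]: project onto (title, mid, year) → {(Beta, 21, 2016), (Beta, 25, 2016), (Beta, 36, 2016), (Beta, 40, 2016), (Beta, 8, 2016)}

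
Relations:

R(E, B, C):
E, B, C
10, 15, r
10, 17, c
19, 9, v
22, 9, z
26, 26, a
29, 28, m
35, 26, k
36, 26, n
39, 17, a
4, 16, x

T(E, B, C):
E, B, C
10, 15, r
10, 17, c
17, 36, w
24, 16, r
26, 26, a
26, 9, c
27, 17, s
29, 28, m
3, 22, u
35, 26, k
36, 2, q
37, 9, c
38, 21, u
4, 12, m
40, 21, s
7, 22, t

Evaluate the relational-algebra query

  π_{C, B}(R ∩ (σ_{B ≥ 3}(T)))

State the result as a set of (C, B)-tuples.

{(a, 26), (c, 17), (k, 26), (m, 28), (r, 15)}

Filtering on B ≥ 3 leaves {(10, 15, r), (10, 17, c), (17, 36, w), (24, 16, r), (26, 26, a), (26, 9, c), (27, 17, s), (29, 28, m), (3, 22, u), (35, 26, k), (37, 9, c), (38, 21, u), (4, 12, m), (40, 21, s), (7, 22, t)}.
Taking the intersection: {(10, 15, r), (10, 17, c), (26, 26, a), (29, 28, m), (35, 26, k)}
Projecting to C, B: {(a, 26), (c, 17), (k, 26), (m, 28), (r, 15)}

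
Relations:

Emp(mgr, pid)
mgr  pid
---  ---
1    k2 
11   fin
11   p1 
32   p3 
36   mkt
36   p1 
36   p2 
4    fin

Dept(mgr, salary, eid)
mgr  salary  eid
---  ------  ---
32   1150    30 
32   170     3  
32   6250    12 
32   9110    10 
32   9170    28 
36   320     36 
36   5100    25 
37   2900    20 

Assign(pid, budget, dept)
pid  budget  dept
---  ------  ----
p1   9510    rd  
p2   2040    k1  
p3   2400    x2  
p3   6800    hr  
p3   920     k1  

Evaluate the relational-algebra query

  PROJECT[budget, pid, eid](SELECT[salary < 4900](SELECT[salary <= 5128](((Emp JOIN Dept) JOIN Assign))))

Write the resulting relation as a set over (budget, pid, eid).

{(2040, p2, 36), (2400, p3, 3), (2400, p3, 30), (6800, p3, 3), (6800, p3, 30), (920, p3, 3), (920, p3, 30), (9510, p1, 36)}

Joining Emp and Dept on mgr yields {(32, p3, 1150, 30), (32, p3, 170, 3), (32, p3, 6250, 12), (32, p3, 9110, 10), (32, p3, 9170, 28), (36, mkt, 320, 36), (36, mkt, 5100, 25), (36, p1, 320, 36), (36, p1, 5100, 25), (36, p2, 320, 36), (36, p2, 5100, 25)}.
Joining (Emp JOIN Dept) and Assign on pid yields {(32, p3, 1150, 30, 2400, x2), (32, p3, 1150, 30, 6800, hr), (32, p3, 1150, 30, 920, k1), (32, p3, 170, 3, 2400, x2), (32, p3, 170, 3, 6800, hr), (32, p3, 170, 3, 920, k1), (32, p3, 6250, 12, 2400, x2), (32, p3, 6250, 12, 6800, hr), (32, p3, 6250, 12, 920, k1), (32, p3, 9110, 10, 2400, x2), (32, p3, 9110, 10, 6800, hr), (32, p3, 9110, 10, 920, k1), (32, p3, 9170, 28, 2400, x2), (32, p3, 9170, 28, 6800, hr), (32, p3, 9170, 28, 920, k1), (36, p1, 320, 36, 9510, rd), (36, p1, 5100, 25, 9510, rd), (36, p2, 320, 36, 2040, k1), (36, p2, 5100, 25, 2040, k1)}.
σ[salary <= 5128]: keep tuples satisfying salary <= 5128 → {(32, p3, 1150, 30, 2400, x2), (32, p3, 1150, 30, 6800, hr), (32, p3, 1150, 30, 920, k1), (32, p3, 170, 3, 2400, x2), (32, p3, 170, 3, 6800, hr), (32, p3, 170, 3, 920, k1), (36, p1, 320, 36, 9510, rd), (36, p1, 5100, 25, 9510, rd), (36, p2, 320, 36, 2040, k1), (36, p2, 5100, 25, 2040, k1)}
σ[salary < 4900]: keep tuples satisfying salary < 4900 → {(32, p3, 1150, 30, 2400, x2), (32, p3, 1150, 30, 6800, hr), (32, p3, 1150, 30, 920, k1), (32, p3, 170, 3, 2400, x2), (32, p3, 170, 3, 6800, hr), (32, p3, 170, 3, 920, k1), (36, p1, 320, 36, 9510, rd), (36, p2, 320, 36, 2040, k1)}
Keep only column(s) budget, pid, eid: {(2040, p2, 36), (2400, p3, 3), (2400, p3, 30), (6800, p3, 3), (6800, p3, 30), (920, p3, 3), (920, p3, 30), (9510, p1, 36)}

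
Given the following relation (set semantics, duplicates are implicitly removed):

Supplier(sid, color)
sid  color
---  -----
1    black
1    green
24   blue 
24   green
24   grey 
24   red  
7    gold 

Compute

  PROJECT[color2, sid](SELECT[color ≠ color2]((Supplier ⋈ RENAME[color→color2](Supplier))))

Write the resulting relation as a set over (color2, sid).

ρ[color→color2]: schema becomes (sid, color2); tuples unchanged.
Supplier ⋈ RENAME[color→color2](Supplier) (natural join on sid): {(1, black, black), (1, black, green), (1, green, black), (1, green, green), (24, blue, blue), (24, blue, green), (24, blue, grey), (24, blue, red), (24, green, blue), (24, green, green), (24, green, grey), (24, green, red), (24, grey, blue), (24, grey, green), (24, grey, grey), (24, grey, red), (24, red, blue), (24, red, green), (24, red, grey), (24, red, red), (7, gold, gold)}
Selection color ≠ color2: {(1, black, green), (1, green, black), (24, blue, green), (24, blue, grey), (24, blue, red), (24, green, blue), (24, green, grey), (24, green, red), (24, grey, blue), (24, grey, green), (24, grey, red), (24, red, blue), (24, red, green), (24, red, grey)}
Keep only column(s) color2, sid (8 duplicate(s) eliminated): {(black, 1), (blue, 24), (green, 1), (green, 24), (grey, 24), (red, 24)}

{(black, 1), (blue, 24), (green, 1), (green, 24), (grey, 24), (red, 24)}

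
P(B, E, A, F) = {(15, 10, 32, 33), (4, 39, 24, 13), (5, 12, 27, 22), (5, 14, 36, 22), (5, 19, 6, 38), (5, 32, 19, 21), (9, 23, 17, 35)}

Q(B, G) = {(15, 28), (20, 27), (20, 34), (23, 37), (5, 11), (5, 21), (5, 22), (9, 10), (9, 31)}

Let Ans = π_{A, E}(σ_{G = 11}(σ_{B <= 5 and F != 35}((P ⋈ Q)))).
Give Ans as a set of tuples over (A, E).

{(19, 32), (27, 12), (36, 14), (6, 19)}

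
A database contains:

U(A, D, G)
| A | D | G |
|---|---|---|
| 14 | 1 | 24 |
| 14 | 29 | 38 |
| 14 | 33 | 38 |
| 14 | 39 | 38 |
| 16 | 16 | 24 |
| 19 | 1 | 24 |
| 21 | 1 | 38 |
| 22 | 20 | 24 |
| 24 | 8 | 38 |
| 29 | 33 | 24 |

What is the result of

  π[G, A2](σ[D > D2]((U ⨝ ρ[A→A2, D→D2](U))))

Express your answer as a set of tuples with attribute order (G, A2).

ρ[A→A2, D→D2]: schema becomes (A2, D2, G); tuples unchanged.
Joining U and ρ[A→A2, D→D2](U) on G yields {(14, 1, 24, 14, 1), (14, 1, 24, 16, 16), (14, 1, 24, 19, 1), (14, 1, 24, 22, 20), (14, 1, 24, 29, 33), (14, 29, 38, 14, 29), (14, 29, 38, 14, 33), (14, 29, 38, 14, 39), (14, 29, 38, 21, 1), (14, 29, 38, 24, 8), (14, 33, 38, 14, 29), (14, 33, 38, 14, 33), (14, 33, 38, 14, 39), (14, 33, 38, 21, 1), (14, 33, 38, 24, 8), (14, 39, 38, 14, 29), (14, 39, 38, 14, 33), (14, 39, 38, 14, 39), (14, 39, 38, 21, 1), (14, 39, 38, 24, 8), (16, 16, 24, 14, 1), (16, 16, 24, 16, 16), (16, 16, 24, 19, 1), (16, 16, 24, 22, 20), (16, 16, 24, 29, 33), (19, 1, 24, 14, 1), (19, 1, 24, 16, 16), (19, 1, 24, 19, 1), (19, 1, 24, 22, 20), (19, 1, 24, 29, 33), (21, 1, 38, 14, 29), (21, 1, 38, 14, 33), (21, 1, 38, 14, 39), (21, 1, 38, 21, 1), (21, 1, 38, 24, 8), (22, 20, 24, 14, 1), (22, 20, 24, 16, 16), (22, 20, 24, 19, 1), (22, 20, 24, 22, 20), (22, 20, 24, 29, 33), (24, 8, 38, 14, 29), (24, 8, 38, 14, 33), (24, 8, 38, 14, 39), (24, 8, 38, 21, 1), (24, 8, 38, 24, 8), (29, 33, 24, 14, 1), (29, 33, 24, 16, 16), (29, 33, 24, 19, 1), (29, 33, 24, 22, 20), (29, 33, 24, 29, 33)}.
Selection D > D2: {(14, 29, 38, 21, 1), (14, 29, 38, 24, 8), (14, 33, 38, 14, 29), (14, 33, 38, 21, 1), (14, 33, 38, 24, 8), (14, 39, 38, 14, 29), (14, 39, 38, 14, 33), (14, 39, 38, 21, 1), (14, 39, 38, 24, 8), (16, 16, 24, 14, 1), (16, 16, 24, 19, 1), (22, 20, 24, 14, 1), (22, 20, 24, 16, 16), (22, 20, 24, 19, 1), (24, 8, 38, 21, 1), (29, 33, 24, 14, 1), (29, 33, 24, 16, 16), (29, 33, 24, 19, 1), (29, 33, 24, 22, 20)}
Projecting to G, A2 (12 duplicate(s) eliminated): {(24, 14), (24, 16), (24, 19), (24, 22), (38, 14), (38, 21), (38, 24)}

{(24, 14), (24, 16), (24, 19), (24, 22), (38, 14), (38, 21), (38, 24)}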